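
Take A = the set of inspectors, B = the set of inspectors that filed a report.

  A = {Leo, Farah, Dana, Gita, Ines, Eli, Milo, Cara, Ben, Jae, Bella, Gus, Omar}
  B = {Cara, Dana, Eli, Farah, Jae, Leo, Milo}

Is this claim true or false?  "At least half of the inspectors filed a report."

Truth condition: |A ∩ B| ≥ |A ∖ B|.
A (the restrictor) = {Leo, Farah, Dana, Gita, Ines, Eli, Milo, Cara, Ben, Jae, Bella, Gus, Omar}, |A| = 13.
A ∩ B = {Leo, Farah, Dana, Eli, Milo, Cara, Jae}, so |A ∩ B| = 7.
A ∖ B = {Gita, Ines, Ben, Bella, Gus, Omar}, so |A ∖ B| = 6.
7 > 6, so the statement is true.

True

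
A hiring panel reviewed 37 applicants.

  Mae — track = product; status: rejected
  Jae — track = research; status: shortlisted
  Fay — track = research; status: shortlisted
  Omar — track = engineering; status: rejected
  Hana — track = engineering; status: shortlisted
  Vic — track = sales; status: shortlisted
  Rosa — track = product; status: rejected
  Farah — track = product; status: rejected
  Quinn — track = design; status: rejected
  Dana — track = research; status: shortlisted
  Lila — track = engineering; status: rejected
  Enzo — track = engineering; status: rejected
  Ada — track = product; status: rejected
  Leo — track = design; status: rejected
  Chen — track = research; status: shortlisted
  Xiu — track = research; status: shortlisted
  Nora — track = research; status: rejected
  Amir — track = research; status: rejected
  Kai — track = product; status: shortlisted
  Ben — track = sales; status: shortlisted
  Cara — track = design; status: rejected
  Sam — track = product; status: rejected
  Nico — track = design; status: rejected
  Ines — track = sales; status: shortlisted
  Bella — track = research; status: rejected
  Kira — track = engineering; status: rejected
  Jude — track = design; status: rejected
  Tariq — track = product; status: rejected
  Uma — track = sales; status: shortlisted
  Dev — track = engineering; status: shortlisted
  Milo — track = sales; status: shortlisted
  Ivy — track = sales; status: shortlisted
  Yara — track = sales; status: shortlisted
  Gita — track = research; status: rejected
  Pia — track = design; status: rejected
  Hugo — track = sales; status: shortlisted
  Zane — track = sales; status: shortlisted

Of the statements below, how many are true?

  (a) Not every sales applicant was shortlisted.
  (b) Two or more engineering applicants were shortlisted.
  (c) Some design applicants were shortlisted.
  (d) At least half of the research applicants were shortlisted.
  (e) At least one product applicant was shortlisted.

(a) sales: |A| = 9, |A ∩ B| = 9; needs A ⊄ B (|A ∖ B| ≥ 1) — false.
(b) engineering: |A| = 6, |A ∩ B| = 2; needs |A ∩ B| ≥ 2 — true.
(c) design: |A| = 6, |A ∩ B| = 0; needs A ∩ B ≠ ∅ (|A ∩ B| ≥ 1) — false.
(d) research: |A| = 9, |A ∩ B| = 5; needs |A ∩ B| ≥ |A ∖ B| — true.
(e) product: |A| = 7, |A ∩ B| = 1; needs A ∩ B ≠ ∅ (|A ∩ B| ≥ 1) — true.

3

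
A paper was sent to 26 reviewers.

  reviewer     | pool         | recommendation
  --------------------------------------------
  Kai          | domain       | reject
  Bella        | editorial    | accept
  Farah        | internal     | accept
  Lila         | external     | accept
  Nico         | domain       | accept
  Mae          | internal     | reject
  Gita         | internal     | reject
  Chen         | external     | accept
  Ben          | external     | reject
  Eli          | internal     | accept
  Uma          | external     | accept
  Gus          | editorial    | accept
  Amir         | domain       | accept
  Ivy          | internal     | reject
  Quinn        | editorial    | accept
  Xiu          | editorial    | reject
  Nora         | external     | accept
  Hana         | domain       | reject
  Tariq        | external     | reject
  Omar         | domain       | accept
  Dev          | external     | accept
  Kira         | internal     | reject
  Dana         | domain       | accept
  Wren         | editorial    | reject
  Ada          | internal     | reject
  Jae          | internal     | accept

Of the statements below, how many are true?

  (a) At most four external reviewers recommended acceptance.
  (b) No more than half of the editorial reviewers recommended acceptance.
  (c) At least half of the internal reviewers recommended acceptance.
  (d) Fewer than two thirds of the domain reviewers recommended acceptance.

0

(a) external: |A| = 7, |A ∩ B| = 5; needs |A ∩ B| ≤ 4 — false.
(b) editorial: |A| = 5, |A ∩ B| = 3; needs |A ∩ B| ≤ |A ∖ B| — false.
(c) internal: |A| = 8, |A ∩ B| = 3; needs |A ∩ B| ≥ |A ∖ B| — false.
(d) domain: |A| = 6, |A ∩ B| = 4; needs |A ∩ B| / |A| < 2/3 — false.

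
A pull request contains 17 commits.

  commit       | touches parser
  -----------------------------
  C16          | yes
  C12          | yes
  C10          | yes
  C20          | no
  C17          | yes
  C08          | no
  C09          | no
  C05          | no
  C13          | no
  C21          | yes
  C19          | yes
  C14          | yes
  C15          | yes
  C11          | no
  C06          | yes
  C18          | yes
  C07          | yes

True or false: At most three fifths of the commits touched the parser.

Truth condition: |A ∩ B| / |A| ≤ 3/5.
|A| = 17, |A ∩ B| = 11, |A ∖ B| = 6.
|A ∩ B|/|A| = 11/17, so the statement is false.

False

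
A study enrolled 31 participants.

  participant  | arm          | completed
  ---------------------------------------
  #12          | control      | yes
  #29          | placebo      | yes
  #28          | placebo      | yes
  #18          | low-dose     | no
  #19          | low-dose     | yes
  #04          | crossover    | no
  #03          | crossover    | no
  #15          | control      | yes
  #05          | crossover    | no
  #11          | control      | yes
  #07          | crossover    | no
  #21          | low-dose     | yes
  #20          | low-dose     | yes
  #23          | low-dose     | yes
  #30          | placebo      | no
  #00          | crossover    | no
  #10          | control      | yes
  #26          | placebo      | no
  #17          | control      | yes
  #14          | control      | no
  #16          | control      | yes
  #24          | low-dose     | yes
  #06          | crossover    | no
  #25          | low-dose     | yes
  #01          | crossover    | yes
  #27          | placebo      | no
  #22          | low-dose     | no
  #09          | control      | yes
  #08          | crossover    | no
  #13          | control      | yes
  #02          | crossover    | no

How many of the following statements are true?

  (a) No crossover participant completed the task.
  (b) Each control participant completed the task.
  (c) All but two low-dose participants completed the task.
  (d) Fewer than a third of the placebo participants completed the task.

(a) crossover: |A| = 9, |A ∩ B| = 1; needs A ∩ B = ∅ (|A ∩ B| = 0) — false.
(b) control: |A| = 9, |A ∩ B| = 8; needs A ⊆ B, i.e. every element of A is in B (|A ∖ B| = 0) — false.
(c) low-dose: |A| = 8, |A ∩ B| = 6; needs |A ∖ B| = 2 — true.
(d) placebo: |A| = 5, |A ∩ B| = 2; needs |A ∩ B| / |A| < 1/3 — false.

1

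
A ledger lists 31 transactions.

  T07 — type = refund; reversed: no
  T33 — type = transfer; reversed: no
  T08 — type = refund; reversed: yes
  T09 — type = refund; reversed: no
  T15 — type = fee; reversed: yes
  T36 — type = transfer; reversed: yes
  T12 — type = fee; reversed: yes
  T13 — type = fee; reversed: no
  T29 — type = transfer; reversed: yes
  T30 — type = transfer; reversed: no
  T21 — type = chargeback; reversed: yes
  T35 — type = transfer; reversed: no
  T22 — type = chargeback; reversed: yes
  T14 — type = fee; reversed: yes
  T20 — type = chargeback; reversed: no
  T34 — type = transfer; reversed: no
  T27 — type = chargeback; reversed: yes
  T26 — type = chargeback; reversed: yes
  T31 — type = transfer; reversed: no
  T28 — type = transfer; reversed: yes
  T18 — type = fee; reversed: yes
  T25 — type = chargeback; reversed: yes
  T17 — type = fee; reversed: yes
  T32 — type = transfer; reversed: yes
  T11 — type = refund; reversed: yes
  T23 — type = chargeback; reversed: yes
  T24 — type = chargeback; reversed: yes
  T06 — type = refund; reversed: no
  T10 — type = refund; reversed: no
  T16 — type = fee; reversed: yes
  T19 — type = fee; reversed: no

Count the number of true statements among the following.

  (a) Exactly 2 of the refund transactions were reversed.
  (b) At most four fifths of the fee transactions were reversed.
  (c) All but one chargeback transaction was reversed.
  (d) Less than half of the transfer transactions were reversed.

4

(a) refund: |A| = 6, |A ∩ B| = 2; needs |A ∩ B| = 2 — true.
(b) fee: |A| = 8, |A ∩ B| = 6; needs |A ∩ B| / |A| ≤ 4/5 — true.
(c) chargeback: |A| = 8, |A ∩ B| = 7; needs |A ∖ B| = 1 — true.
(d) transfer: |A| = 9, |A ∩ B| = 4; needs |A ∩ B| < |A ∖ B| — true.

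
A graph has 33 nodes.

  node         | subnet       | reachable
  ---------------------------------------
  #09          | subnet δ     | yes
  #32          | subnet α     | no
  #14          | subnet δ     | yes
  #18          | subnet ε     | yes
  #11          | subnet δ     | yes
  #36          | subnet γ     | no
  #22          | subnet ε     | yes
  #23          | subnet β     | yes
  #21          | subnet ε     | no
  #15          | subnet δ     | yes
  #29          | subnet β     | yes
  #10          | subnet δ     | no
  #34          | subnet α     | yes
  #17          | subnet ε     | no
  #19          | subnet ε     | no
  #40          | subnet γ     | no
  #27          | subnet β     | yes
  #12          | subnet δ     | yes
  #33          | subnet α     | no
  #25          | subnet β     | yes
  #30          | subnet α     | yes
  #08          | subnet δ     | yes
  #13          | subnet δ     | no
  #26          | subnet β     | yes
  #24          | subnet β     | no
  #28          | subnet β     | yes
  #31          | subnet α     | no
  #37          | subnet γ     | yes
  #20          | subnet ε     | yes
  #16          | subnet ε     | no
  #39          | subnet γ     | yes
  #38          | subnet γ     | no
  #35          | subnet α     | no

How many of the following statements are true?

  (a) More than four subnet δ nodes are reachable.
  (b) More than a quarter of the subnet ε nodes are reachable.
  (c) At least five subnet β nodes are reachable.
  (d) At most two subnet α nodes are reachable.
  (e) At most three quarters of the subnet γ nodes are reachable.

(a) subnet δ: |A| = 8, |A ∩ B| = 6; needs |A ∩ B| > 4 — true.
(b) subnet ε: |A| = 7, |A ∩ B| = 3; needs |A ∩ B| / |A| > 1/4 — true.
(c) subnet β: |A| = 7, |A ∩ B| = 6; needs |A ∩ B| ≥ 5 — true.
(d) subnet α: |A| = 6, |A ∩ B| = 2; needs |A ∩ B| ≤ 2 — true.
(e) subnet γ: |A| = 5, |A ∩ B| = 2; needs |A ∩ B| / |A| ≤ 3/4 — true.

5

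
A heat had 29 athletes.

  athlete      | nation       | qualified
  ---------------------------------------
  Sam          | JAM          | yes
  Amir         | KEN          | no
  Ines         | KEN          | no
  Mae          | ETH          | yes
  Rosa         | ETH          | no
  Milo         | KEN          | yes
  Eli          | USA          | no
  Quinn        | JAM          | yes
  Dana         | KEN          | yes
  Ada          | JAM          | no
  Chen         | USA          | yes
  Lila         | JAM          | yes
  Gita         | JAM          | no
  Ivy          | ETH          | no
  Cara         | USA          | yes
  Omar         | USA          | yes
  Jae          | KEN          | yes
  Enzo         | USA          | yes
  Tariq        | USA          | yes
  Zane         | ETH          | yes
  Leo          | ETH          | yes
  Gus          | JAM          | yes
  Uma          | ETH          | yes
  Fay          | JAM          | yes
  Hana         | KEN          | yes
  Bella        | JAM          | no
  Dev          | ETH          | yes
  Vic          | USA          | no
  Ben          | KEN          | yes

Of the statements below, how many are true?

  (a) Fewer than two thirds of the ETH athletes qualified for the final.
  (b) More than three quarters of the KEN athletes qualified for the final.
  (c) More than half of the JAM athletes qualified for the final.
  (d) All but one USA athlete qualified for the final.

(a) ETH: |A| = 7, |A ∩ B| = 5; needs |A ∩ B| / |A| < 2/3 — false.
(b) KEN: |A| = 7, |A ∩ B| = 5; needs |A ∩ B| / |A| > 3/4 — false.
(c) JAM: |A| = 8, |A ∩ B| = 5; needs |A ∩ B| > |A ∖ B| — true.
(d) USA: |A| = 7, |A ∩ B| = 5; needs |A ∖ B| = 1 — false.

1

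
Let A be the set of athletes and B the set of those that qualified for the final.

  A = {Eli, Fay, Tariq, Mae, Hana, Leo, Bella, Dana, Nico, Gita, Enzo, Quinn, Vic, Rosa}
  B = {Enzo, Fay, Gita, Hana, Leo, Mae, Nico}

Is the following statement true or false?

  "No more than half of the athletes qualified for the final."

The determiner here denotes the relation: |A ∩ B| ≤ |A ∖ B|.
A (the restrictor) = {Eli, Fay, Tariq, Mae, Hana, Leo, Bella, Dana, Nico, Gita, Enzo, Quinn, Vic, Rosa}, |A| = 14.
A ∩ B = {Fay, Mae, Hana, Leo, Nico, Gita, Enzo}, so |A ∩ B| = 7.
A ∖ B = {Eli, Tariq, Bella, Dana, Quinn, Vic, Rosa}, so |A ∖ B| = 7.
7 = 7, so the statement is true.

True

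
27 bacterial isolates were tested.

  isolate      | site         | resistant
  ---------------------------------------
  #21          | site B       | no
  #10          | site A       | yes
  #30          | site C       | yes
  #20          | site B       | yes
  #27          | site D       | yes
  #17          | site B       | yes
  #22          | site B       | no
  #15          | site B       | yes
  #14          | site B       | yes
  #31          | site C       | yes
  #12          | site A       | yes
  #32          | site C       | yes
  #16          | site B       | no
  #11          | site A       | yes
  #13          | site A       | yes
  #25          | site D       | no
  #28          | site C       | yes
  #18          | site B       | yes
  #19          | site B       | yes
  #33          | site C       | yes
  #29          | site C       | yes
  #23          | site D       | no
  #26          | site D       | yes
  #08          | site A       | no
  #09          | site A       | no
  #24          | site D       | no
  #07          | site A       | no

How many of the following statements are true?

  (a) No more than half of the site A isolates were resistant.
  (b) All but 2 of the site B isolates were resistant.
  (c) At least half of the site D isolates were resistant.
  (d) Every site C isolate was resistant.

(a) site A: |A| = 7, |A ∩ B| = 4; needs |A ∩ B| ≤ |A ∖ B| — false.
(b) site B: |A| = 9, |A ∩ B| = 6; needs |A ∖ B| = 2 — false.
(c) site D: |A| = 5, |A ∩ B| = 2; needs |A ∩ B| ≥ |A ∖ B| — false.
(d) site C: |A| = 6, |A ∩ B| = 6; needs A ⊆ B, i.e. every element of A is in B (|A ∖ B| = 0) — true.

1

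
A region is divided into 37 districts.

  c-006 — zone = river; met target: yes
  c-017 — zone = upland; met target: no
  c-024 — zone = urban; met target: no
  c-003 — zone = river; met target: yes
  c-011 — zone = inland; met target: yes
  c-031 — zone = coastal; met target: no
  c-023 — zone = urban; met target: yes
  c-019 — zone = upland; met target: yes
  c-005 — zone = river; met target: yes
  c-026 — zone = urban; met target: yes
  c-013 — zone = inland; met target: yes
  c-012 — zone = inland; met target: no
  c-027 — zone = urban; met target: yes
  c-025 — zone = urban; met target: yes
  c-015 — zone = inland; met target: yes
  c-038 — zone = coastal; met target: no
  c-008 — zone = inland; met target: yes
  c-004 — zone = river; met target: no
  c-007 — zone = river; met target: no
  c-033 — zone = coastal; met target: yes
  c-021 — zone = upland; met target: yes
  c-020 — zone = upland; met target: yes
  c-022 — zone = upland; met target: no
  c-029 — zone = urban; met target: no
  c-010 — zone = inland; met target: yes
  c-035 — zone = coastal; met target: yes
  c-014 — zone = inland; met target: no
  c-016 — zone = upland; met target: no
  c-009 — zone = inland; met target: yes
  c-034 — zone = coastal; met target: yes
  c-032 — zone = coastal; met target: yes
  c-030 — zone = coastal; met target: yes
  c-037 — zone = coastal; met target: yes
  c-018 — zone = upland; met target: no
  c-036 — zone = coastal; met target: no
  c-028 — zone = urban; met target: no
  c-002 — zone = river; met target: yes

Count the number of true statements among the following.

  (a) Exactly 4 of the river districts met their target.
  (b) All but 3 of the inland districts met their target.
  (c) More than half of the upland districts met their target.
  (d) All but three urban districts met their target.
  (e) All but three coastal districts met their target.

3

(a) river: |A| = 6, |A ∩ B| = 4; needs |A ∩ B| = 4 — true.
(b) inland: |A| = 8, |A ∩ B| = 6; needs |A ∖ B| = 3 — false.
(c) upland: |A| = 7, |A ∩ B| = 3; needs |A ∩ B| > |A ∖ B| — false.
(d) urban: |A| = 7, |A ∩ B| = 4; needs |A ∖ B| = 3 — true.
(e) coastal: |A| = 9, |A ∩ B| = 6; needs |A ∖ B| = 3 — true.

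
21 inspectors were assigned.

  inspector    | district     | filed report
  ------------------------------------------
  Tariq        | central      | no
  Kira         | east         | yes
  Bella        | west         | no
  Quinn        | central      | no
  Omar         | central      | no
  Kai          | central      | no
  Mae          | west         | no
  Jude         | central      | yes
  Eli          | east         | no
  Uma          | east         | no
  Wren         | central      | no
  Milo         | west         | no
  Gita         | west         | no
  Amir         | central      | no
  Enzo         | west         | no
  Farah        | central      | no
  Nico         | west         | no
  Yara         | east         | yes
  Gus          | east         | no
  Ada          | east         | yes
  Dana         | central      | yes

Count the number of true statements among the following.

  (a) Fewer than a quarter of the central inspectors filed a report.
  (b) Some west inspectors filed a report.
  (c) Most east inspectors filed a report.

1

(a) central: |A| = 9, |A ∩ B| = 2; needs |A ∩ B| / |A| < 1/4 — true.
(b) west: |A| = 6, |A ∩ B| = 0; needs A ∩ B ≠ ∅ (|A ∩ B| ≥ 1) — false.
(c) east: |A| = 6, |A ∩ B| = 3; needs |A ∩ B| > |A ∖ B| — false.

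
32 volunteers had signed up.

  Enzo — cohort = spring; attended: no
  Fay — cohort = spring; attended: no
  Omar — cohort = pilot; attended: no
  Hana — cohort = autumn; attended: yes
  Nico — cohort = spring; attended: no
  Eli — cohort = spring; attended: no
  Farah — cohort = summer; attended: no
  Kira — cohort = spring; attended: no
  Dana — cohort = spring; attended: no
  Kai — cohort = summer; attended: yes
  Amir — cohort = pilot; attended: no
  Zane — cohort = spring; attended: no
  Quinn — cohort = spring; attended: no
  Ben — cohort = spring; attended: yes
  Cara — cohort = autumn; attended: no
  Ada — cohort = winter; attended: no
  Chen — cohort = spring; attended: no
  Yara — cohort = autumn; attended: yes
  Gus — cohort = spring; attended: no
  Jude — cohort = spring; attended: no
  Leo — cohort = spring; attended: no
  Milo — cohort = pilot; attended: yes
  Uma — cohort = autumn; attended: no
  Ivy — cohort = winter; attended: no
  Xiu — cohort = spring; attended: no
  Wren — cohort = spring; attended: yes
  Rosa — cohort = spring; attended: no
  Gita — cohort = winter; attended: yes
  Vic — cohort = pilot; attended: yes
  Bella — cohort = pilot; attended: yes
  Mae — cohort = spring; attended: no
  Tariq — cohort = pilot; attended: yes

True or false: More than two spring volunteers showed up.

Truth condition: |A ∩ B| > 2.
|A| = 17, |A ∩ B| = 2, |A ∖ B| = 15.
|A ∩ B| = 2, so the statement is false.

False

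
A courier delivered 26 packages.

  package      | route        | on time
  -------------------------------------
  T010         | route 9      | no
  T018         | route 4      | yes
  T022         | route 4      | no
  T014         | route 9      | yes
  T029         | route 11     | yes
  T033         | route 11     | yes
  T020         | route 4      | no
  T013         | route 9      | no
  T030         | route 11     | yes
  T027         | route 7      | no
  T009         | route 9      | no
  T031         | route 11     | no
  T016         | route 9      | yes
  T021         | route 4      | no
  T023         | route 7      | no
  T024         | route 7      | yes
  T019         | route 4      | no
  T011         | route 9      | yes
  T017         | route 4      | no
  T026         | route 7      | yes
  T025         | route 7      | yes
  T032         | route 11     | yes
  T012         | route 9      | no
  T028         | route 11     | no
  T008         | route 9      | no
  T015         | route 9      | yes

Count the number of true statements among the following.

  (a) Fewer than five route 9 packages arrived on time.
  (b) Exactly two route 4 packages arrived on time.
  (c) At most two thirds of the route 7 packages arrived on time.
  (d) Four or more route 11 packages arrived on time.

3

(a) route 9: |A| = 9, |A ∩ B| = 4; needs |A ∩ B| < 5 — true.
(b) route 4: |A| = 6, |A ∩ B| = 1; needs |A ∩ B| = 2 — false.
(c) route 7: |A| = 5, |A ∩ B| = 3; needs |A ∩ B| / |A| ≤ 2/3 — true.
(d) route 11: |A| = 6, |A ∩ B| = 4; needs |A ∩ B| ≥ 4 — true.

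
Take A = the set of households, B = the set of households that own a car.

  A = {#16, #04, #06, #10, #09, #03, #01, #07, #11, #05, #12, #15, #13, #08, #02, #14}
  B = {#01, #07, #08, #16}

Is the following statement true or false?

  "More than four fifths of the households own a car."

False

Truth condition: |A ∩ B| / |A| > 4/5.
|A| = 16, |A ∩ B| = 4, |A ∖ B| = 12.
|A ∩ B|/|A| = 4/16, so the statement is false.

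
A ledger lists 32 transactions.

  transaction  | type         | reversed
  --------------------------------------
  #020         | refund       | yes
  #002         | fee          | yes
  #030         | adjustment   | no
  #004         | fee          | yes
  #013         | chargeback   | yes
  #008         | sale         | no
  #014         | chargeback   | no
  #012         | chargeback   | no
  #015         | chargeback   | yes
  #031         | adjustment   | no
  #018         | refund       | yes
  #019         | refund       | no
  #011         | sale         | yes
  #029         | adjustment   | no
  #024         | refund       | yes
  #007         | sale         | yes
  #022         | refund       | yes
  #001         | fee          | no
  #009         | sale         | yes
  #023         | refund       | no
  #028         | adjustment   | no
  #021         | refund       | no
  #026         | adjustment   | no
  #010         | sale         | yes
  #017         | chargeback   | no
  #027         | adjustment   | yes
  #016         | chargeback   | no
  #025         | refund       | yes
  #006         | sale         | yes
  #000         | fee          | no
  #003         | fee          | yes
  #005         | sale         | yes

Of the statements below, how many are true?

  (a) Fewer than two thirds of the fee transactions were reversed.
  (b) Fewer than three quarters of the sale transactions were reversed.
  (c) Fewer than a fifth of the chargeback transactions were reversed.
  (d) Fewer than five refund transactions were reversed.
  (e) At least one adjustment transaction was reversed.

(a) fee: |A| = 5, |A ∩ B| = 3; needs |A ∩ B| / |A| < 2/3 — true.
(b) sale: |A| = 7, |A ∩ B| = 6; needs |A ∩ B| / |A| < 3/4 — false.
(c) chargeback: |A| = 6, |A ∩ B| = 2; needs |A ∩ B| / |A| < 1/5 — false.
(d) refund: |A| = 8, |A ∩ B| = 5; needs |A ∩ B| < 5 — false.
(e) adjustment: |A| = 6, |A ∩ B| = 1; needs A ∩ B ≠ ∅ (|A ∩ B| ≥ 1) — true.

2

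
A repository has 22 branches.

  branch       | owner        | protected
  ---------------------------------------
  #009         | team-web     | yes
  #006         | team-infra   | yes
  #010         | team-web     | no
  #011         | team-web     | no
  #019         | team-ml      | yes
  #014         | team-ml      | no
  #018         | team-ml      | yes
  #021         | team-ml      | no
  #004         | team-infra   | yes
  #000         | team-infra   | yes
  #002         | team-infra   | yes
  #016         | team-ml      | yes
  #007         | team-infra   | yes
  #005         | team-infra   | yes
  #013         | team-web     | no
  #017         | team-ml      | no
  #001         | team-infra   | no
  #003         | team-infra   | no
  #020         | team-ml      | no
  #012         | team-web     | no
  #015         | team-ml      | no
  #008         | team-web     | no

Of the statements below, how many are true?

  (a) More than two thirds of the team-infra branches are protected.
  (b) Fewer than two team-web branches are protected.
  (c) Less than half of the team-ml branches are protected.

(a) team-infra: |A| = 8, |A ∩ B| = 6; needs |A ∩ B| / |A| > 2/3 — true.
(b) team-web: |A| = 6, |A ∩ B| = 1; needs |A ∩ B| < 2 — true.
(c) team-ml: |A| = 8, |A ∩ B| = 3; needs |A ∩ B| < |A ∖ B| — true.

3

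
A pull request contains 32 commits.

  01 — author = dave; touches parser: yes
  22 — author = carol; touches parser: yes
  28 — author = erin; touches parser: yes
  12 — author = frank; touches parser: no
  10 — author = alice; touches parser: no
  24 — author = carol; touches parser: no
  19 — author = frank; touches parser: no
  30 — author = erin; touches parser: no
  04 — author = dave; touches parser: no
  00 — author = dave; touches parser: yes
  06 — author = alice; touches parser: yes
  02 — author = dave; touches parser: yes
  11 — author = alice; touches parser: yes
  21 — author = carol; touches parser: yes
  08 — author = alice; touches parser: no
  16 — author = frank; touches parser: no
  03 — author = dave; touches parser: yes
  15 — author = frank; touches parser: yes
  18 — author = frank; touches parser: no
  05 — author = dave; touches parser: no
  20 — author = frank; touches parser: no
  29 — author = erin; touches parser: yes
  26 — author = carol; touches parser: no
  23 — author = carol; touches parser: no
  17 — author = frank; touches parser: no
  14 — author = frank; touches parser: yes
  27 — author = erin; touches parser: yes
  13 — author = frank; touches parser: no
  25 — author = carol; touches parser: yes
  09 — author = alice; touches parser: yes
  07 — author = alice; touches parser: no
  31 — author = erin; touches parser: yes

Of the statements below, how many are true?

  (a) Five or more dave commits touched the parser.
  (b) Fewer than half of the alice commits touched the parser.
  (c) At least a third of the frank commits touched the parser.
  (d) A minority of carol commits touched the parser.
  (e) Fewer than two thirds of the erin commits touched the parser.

(a) dave: |A| = 6, |A ∩ B| = 4; needs |A ∩ B| ≥ 5 — false.
(b) alice: |A| = 6, |A ∩ B| = 3; needs |A ∩ B| < |A ∖ B| — false.
(c) frank: |A| = 9, |A ∩ B| = 2; needs |A ∩ B| / |A| ≥ 1/3 — false.
(d) carol: |A| = 6, |A ∩ B| = 3; needs |A ∩ B| < |A ∖ B| — false.
(e) erin: |A| = 5, |A ∩ B| = 4; needs |A ∩ B| / |A| < 2/3 — false.

0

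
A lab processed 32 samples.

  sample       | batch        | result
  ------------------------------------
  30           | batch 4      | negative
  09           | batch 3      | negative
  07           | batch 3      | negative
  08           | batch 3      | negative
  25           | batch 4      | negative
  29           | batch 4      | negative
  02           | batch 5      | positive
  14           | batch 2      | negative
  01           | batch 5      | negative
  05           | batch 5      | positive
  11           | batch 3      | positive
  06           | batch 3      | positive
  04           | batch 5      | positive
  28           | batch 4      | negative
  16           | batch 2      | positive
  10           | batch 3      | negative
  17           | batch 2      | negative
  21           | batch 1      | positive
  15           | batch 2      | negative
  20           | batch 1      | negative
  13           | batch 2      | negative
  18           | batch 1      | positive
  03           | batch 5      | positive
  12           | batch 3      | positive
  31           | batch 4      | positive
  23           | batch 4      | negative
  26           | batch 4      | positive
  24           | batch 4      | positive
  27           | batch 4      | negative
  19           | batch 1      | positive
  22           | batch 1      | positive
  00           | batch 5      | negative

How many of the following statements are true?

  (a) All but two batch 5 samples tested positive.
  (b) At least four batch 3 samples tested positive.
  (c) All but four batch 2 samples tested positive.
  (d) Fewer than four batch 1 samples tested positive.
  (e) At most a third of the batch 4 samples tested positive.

(a) batch 5: |A| = 6, |A ∩ B| = 4; needs |A ∖ B| = 2 — true.
(b) batch 3: |A| = 7, |A ∩ B| = 3; needs |A ∩ B| ≥ 4 — false.
(c) batch 2: |A| = 5, |A ∩ B| = 1; needs |A ∖ B| = 4 — true.
(d) batch 1: |A| = 5, |A ∩ B| = 4; needs |A ∩ B| < 4 — false.
(e) batch 4: |A| = 9, |A ∩ B| = 3; needs |A ∩ B| / |A| ≤ 1/3 — true.

3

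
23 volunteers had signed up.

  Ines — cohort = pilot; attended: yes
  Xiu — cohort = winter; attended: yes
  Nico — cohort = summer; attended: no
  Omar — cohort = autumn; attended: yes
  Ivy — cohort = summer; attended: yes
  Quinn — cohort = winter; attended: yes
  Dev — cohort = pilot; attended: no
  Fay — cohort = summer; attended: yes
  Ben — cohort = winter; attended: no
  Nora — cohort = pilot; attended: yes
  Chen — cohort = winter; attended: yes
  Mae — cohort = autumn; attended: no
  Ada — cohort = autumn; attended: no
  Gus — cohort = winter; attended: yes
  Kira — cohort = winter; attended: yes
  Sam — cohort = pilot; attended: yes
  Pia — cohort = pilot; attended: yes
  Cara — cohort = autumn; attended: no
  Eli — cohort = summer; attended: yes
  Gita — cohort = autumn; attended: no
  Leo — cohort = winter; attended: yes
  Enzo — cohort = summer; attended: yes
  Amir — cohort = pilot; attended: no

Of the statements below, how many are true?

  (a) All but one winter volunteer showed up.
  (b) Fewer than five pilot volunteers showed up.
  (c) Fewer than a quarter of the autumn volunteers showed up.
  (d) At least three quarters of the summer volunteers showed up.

(a) winter: |A| = 7, |A ∩ B| = 6; needs |A ∖ B| = 1 — true.
(b) pilot: |A| = 6, |A ∩ B| = 4; needs |A ∩ B| < 5 — true.
(c) autumn: |A| = 5, |A ∩ B| = 1; needs |A ∩ B| / |A| < 1/4 — true.
(d) summer: |A| = 5, |A ∩ B| = 4; needs |A ∩ B| / |A| ≥ 3/4 — true.

4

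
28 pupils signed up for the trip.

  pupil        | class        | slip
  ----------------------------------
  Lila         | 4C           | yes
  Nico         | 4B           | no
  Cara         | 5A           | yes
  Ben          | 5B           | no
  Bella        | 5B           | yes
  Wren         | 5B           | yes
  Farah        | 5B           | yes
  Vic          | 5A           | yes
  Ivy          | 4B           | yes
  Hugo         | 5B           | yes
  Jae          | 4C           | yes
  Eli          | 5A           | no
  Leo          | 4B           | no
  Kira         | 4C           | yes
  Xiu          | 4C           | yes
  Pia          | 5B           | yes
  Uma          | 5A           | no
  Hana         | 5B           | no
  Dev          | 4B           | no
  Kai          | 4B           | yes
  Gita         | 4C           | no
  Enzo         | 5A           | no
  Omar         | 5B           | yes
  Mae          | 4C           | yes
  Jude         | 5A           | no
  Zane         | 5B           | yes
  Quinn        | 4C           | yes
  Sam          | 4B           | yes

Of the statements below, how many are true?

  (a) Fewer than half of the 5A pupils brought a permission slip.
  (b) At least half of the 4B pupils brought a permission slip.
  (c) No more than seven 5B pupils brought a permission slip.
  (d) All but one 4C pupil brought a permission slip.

(a) 5A: |A| = 6, |A ∩ B| = 2; needs |A ∩ B| < |A ∖ B| — true.
(b) 4B: |A| = 6, |A ∩ B| = 3; needs |A ∩ B| ≥ |A ∖ B| — true.
(c) 5B: |A| = 9, |A ∩ B| = 7; needs |A ∩ B| ≤ 7 — true.
(d) 4C: |A| = 7, |A ∩ B| = 6; needs |A ∖ B| = 1 — true.

4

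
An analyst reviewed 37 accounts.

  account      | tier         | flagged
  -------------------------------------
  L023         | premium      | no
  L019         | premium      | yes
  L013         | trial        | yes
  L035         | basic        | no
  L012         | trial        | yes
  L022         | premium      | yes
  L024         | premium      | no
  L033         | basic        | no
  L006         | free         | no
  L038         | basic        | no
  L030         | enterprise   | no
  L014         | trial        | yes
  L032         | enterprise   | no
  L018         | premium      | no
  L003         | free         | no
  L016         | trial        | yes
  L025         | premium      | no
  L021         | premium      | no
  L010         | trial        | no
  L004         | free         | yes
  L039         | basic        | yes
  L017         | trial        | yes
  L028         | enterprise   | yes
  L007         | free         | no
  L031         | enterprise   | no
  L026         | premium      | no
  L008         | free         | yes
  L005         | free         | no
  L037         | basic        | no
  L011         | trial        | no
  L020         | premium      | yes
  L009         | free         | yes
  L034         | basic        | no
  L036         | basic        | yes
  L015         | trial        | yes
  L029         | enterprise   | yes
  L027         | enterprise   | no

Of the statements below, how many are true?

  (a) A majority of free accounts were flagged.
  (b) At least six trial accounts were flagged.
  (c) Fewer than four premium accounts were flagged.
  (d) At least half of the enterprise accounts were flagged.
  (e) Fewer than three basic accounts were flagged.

(a) free: |A| = 7, |A ∩ B| = 3; needs |A ∩ B| > |A ∖ B| — false.
(b) trial: |A| = 8, |A ∩ B| = 6; needs |A ∩ B| ≥ 6 — true.
(c) premium: |A| = 9, |A ∩ B| = 3; needs |A ∩ B| < 4 — true.
(d) enterprise: |A| = 6, |A ∩ B| = 2; needs |A ∩ B| ≥ |A ∖ B| — false.
(e) basic: |A| = 7, |A ∩ B| = 2; needs |A ∩ B| < 3 — true.

3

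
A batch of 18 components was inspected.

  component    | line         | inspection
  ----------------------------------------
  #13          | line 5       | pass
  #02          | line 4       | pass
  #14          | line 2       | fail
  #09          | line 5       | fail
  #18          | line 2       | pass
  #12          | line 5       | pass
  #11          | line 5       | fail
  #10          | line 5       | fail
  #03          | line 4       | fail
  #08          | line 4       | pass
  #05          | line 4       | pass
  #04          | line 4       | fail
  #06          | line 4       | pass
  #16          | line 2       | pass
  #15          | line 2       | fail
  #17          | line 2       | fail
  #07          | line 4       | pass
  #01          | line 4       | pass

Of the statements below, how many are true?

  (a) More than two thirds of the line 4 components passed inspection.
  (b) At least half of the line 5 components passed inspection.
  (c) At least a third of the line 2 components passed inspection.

(a) line 4: |A| = 8, |A ∩ B| = 6; needs |A ∩ B| / |A| > 2/3 — true.
(b) line 5: |A| = 5, |A ∩ B| = 2; needs |A ∩ B| ≥ |A ∖ B| — false.
(c) line 2: |A| = 5, |A ∩ B| = 2; needs |A ∩ B| / |A| ≥ 1/3 — true.

2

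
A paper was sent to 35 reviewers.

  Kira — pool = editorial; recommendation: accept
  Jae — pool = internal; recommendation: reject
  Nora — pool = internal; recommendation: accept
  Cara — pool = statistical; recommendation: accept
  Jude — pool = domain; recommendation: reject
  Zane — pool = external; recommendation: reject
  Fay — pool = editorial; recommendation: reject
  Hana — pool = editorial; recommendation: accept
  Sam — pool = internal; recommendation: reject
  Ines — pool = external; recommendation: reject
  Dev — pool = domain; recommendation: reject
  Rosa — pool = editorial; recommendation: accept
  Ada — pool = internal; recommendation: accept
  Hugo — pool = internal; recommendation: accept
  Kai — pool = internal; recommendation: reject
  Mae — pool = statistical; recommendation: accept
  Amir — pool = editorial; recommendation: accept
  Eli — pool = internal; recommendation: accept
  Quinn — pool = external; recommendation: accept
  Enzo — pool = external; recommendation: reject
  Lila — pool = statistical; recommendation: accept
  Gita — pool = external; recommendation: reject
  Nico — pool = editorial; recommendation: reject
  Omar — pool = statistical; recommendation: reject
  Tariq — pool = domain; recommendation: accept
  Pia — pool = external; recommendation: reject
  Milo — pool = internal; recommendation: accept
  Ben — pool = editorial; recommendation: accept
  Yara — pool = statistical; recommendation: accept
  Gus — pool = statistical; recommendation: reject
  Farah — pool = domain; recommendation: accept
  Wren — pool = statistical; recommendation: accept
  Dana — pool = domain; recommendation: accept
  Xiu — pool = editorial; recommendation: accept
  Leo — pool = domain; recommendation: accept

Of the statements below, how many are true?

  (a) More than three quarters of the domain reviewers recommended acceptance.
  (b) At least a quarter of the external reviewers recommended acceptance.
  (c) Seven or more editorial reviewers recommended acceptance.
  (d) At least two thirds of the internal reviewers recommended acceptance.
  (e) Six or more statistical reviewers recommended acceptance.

(a) domain: |A| = 6, |A ∩ B| = 4; needs |A ∩ B| / |A| > 3/4 — false.
(b) external: |A| = 6, |A ∩ B| = 1; needs |A ∩ B| / |A| ≥ 1/4 — false.
(c) editorial: |A| = 8, |A ∩ B| = 6; needs |A ∩ B| ≥ 7 — false.
(d) internal: |A| = 8, |A ∩ B| = 5; needs |A ∩ B| / |A| ≥ 2/3 — false.
(e) statistical: |A| = 7, |A ∩ B| = 5; needs |A ∩ B| ≥ 6 — false.

0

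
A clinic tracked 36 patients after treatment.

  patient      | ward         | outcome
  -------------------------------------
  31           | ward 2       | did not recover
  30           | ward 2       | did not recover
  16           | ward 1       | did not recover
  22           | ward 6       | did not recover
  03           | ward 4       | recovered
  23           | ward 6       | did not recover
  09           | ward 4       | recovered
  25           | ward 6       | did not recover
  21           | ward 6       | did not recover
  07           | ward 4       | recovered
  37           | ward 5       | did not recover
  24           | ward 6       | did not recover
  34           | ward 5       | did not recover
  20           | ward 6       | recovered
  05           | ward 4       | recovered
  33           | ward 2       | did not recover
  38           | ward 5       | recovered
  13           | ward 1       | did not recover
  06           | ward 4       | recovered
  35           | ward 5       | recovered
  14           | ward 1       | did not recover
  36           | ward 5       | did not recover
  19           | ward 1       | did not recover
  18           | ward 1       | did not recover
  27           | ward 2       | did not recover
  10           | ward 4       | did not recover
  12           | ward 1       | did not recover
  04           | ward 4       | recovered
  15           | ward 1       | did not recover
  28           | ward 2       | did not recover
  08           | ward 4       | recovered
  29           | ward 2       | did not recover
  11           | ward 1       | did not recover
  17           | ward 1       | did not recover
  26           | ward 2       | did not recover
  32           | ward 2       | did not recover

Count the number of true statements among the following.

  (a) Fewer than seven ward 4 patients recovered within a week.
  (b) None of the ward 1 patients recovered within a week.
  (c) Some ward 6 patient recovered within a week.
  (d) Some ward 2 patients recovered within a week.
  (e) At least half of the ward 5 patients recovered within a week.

(a) ward 4: |A| = 8, |A ∩ B| = 7; needs |A ∩ B| < 7 — false.
(b) ward 1: |A| = 9, |A ∩ B| = 0; needs A ∩ B = ∅ (|A ∩ B| = 0) — true.
(c) ward 6: |A| = 6, |A ∩ B| = 1; needs A ∩ B ≠ ∅ (|A ∩ B| ≥ 1) — true.
(d) ward 2: |A| = 8, |A ∩ B| = 0; needs A ∩ B ≠ ∅ (|A ∩ B| ≥ 1) — false.
(e) ward 5: |A| = 5, |A ∩ B| = 2; needs |A ∩ B| ≥ |A ∖ B| — false.

2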